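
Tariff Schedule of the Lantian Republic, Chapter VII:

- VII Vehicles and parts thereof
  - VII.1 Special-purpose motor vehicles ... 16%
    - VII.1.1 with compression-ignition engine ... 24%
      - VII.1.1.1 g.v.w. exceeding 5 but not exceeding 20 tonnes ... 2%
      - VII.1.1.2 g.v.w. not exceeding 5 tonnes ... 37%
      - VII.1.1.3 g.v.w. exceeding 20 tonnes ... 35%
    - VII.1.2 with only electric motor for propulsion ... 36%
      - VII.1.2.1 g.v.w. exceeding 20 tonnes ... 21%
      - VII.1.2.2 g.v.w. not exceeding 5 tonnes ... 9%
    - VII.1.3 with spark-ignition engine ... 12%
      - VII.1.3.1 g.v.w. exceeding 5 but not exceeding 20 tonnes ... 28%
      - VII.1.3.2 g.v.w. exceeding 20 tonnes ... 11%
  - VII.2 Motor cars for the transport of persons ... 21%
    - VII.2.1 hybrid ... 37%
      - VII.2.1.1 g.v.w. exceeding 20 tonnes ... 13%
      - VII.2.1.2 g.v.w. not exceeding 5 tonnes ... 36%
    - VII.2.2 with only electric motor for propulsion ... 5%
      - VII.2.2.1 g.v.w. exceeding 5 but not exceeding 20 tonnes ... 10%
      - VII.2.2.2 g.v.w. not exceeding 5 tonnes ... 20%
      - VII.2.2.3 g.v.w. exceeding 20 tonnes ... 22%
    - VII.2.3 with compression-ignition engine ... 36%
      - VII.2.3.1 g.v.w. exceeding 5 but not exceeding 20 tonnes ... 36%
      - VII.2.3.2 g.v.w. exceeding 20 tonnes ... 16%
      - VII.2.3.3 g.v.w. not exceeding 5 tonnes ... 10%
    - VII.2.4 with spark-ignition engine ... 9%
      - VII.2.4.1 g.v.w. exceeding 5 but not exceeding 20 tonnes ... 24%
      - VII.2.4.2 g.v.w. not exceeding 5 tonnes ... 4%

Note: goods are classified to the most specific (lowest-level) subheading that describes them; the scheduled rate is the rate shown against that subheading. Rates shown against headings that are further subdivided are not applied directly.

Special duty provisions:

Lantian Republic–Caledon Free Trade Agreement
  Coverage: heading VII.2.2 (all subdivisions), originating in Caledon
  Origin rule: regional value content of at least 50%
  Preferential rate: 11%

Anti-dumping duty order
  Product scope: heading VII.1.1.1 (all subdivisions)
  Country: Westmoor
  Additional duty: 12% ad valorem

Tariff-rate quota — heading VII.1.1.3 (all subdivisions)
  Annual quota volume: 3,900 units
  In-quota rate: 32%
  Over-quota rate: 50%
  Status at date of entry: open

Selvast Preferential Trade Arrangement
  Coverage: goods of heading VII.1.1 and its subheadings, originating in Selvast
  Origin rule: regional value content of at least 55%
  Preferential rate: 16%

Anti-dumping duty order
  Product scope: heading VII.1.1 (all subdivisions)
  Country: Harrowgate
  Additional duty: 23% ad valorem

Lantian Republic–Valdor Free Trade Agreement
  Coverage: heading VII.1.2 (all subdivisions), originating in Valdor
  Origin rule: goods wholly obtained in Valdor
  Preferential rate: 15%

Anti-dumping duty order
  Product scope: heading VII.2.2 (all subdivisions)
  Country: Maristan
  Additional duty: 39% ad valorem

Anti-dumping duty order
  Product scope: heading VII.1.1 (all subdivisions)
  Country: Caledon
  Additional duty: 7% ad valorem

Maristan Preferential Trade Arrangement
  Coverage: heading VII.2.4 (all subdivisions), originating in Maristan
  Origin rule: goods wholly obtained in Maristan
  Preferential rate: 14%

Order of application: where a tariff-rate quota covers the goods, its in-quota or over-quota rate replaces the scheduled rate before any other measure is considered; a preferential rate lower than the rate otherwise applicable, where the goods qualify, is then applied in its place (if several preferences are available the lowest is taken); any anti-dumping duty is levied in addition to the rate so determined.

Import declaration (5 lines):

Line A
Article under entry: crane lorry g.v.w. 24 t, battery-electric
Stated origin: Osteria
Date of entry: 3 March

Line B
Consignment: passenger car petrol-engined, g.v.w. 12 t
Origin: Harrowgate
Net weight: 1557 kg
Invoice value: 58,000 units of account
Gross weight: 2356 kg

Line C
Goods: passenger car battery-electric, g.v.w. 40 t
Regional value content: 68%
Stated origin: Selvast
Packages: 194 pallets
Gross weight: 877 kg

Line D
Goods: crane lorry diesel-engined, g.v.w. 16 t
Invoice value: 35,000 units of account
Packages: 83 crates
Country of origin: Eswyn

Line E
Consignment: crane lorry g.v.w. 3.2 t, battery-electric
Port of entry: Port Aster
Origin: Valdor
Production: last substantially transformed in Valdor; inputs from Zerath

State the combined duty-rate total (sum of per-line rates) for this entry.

78%

Line A: crane lorry → VII.1; battery-electric → VII.1.2; g.v.w. 24 t → VII.1.2.1. Scheduled 21%. No special measure applies. → 21%.
Line B: passenger car → VII.2; petrol-engined → VII.2.4; g.v.w. 12 t → VII.2.4.1. Scheduled 24%. No special measure applies. → 24%.
Line C: passenger car → VII.2; battery-electric → VII.2.2; g.v.w. 40 t → VII.2.2.3. Scheduled 22%. Selvast agreement on VII.1.1: VII.2.2.3 not covered. → 22%.
Line D: crane lorry → VII.1; diesel-engined → VII.1.1; g.v.w. 16 t → VII.1.1.1. Scheduled 2%. No special measure applies. → 2%.
Line E: crane lorry → VII.1; battery-electric → VII.1.2; g.v.w. 3.2 t → VII.1.2.2. Scheduled 9%. Valdor agreement on VII.1.2: not wholly obtained. → 9%.
Sum: 21% + 24% + 22% + 2% + 9% = 78%.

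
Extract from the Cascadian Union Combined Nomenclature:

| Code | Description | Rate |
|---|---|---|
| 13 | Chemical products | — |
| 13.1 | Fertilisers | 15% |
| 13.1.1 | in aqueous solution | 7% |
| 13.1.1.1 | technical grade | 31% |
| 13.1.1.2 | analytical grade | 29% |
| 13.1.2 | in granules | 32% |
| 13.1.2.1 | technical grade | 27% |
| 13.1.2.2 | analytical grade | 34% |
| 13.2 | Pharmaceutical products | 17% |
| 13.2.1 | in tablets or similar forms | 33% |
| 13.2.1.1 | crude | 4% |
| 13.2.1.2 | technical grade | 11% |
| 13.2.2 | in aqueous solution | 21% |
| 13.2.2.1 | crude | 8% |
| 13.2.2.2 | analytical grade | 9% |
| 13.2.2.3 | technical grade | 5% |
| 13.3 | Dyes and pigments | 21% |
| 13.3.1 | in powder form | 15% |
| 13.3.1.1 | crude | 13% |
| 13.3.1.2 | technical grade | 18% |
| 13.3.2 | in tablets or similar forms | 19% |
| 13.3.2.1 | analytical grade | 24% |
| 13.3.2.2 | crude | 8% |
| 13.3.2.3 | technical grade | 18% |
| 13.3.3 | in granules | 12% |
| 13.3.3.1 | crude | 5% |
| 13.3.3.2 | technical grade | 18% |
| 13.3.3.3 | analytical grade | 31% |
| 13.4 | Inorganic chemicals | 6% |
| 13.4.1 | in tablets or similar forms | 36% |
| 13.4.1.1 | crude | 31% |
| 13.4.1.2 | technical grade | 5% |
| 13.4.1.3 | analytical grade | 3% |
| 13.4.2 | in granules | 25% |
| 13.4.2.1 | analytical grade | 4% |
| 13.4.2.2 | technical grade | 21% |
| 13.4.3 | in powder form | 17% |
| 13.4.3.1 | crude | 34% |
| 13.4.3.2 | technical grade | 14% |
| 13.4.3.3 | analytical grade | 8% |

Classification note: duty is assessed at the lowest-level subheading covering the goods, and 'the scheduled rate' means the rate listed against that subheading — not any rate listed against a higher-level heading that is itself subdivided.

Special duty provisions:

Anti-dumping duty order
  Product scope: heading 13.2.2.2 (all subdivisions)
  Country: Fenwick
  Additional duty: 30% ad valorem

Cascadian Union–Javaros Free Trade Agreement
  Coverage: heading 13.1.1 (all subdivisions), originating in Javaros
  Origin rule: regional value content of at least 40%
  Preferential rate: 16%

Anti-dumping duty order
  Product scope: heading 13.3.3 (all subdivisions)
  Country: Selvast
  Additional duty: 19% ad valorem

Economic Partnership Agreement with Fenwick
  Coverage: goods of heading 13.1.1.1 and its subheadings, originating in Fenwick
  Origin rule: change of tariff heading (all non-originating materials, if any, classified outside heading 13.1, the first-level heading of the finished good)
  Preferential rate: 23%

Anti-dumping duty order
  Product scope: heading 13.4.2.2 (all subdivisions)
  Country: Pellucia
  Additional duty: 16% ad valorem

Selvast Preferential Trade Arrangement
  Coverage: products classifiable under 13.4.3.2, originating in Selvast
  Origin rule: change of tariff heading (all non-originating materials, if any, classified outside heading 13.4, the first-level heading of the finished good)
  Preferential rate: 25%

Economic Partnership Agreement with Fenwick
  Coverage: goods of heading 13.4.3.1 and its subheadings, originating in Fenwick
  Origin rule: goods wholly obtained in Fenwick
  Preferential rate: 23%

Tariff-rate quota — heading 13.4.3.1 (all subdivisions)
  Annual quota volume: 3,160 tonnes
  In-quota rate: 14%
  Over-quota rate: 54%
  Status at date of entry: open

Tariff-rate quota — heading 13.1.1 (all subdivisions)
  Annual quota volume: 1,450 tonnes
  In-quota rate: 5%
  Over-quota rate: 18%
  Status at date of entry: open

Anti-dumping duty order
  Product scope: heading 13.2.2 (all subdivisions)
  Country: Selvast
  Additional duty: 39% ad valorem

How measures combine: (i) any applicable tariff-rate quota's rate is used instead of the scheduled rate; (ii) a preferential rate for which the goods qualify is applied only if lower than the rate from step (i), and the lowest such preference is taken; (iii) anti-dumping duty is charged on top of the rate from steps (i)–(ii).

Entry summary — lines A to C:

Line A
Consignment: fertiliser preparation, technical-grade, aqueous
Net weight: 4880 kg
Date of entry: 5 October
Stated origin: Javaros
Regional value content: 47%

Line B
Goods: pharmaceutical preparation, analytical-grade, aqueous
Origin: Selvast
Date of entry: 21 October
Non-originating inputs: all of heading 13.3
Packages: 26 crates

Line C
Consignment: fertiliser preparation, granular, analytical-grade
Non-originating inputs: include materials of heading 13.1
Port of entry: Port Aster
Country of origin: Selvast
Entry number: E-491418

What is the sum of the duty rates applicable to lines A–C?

87%

Line A: fertiliser → 13.1; aqueous → 13.1.1; technical-grade → 13.1.1.1. Scheduled 31%. quota on 13.1.1 open → in-quota 5%; Javaros agreement on 13.1.1: RVC ≥ 40% → 16% available; preference 16% not lower than 5% → no reduction. → 5%.
Line B: pharmaceutical → 13.2; aqueous → 13.2.2; analytical-grade → 13.2.2.2. Scheduled 9%. Selvast agreement on 13.4.3.2: 13.2.2.2 not covered; anti-dumping (Selvast, 13.2.2): +39%; total 9% + 39% = 48%. → 48%.
Line C: fertiliser → 13.1; granular → 13.1.2; analytical-grade → 13.1.2.2. Scheduled 34%. Selvast agreement on 13.4.3.2: 13.1.2.2 not covered. → 34%.
Sum: 5% + 48% + 34% = 87%.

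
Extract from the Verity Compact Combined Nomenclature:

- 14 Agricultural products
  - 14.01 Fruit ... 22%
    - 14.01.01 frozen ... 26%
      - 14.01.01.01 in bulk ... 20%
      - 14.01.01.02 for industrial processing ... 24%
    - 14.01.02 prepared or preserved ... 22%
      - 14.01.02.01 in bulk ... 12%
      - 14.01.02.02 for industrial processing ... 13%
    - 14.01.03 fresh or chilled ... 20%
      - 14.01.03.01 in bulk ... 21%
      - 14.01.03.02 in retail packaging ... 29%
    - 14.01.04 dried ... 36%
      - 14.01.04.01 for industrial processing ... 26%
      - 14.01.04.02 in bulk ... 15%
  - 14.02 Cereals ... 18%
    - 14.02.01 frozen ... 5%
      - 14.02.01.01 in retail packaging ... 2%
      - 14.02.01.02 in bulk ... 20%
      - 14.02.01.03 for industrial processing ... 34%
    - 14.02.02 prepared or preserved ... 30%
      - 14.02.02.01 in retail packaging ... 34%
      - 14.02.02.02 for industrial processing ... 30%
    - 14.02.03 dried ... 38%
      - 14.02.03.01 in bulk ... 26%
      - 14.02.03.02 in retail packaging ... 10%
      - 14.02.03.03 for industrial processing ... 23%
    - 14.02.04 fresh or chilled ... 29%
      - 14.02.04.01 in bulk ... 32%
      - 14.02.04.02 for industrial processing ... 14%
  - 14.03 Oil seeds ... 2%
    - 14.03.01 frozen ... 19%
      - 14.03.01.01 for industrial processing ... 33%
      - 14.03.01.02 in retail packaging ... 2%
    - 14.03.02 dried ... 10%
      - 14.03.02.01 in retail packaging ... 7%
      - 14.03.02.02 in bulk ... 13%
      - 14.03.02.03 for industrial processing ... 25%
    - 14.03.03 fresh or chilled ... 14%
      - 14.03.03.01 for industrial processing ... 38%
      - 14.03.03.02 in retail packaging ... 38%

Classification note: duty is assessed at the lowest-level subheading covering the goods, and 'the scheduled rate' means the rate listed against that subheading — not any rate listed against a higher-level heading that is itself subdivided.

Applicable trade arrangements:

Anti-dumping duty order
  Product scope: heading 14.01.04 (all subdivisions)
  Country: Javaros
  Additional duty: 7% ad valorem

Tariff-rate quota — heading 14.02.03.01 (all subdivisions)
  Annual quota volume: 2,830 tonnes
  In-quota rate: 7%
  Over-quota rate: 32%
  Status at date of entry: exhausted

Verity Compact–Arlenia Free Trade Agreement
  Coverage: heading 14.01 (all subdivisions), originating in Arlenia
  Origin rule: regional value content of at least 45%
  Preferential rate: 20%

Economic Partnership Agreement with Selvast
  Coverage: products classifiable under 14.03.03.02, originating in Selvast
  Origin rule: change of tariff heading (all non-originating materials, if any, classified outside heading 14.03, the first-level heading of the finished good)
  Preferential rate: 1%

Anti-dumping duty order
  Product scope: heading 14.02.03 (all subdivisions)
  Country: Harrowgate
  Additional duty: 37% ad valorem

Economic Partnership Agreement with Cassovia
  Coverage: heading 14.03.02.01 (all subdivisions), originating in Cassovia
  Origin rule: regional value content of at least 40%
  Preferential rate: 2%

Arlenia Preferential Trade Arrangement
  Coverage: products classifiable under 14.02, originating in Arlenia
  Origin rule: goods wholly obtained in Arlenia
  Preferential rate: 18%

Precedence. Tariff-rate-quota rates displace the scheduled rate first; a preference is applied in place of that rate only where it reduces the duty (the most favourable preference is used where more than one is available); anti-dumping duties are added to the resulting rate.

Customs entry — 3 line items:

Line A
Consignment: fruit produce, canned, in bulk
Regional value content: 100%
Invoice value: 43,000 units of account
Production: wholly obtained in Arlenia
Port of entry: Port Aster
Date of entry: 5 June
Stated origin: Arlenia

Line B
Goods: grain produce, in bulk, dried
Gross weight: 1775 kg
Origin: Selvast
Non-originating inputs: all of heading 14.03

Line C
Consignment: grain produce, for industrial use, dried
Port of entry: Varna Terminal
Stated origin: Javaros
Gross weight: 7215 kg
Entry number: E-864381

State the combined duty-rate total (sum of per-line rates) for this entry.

67%

Line A: fruit → 14.01; canned → 14.01.02; in bulk → 14.01.02.01. Scheduled 12%. Arlenia agreement on 14.01: RVC ≥ 45% → 20% available; Arlenia agreement on 14.02: 14.01.02.01 not covered; preference 20% not lower than 12% → no reduction. → 12%.
Line B: grain → 14.02; dried → 14.02.03; in bulk → 14.02.03.01. Scheduled 26%. quota on 14.02.03.01 exhausted → over-quota 32%; Selvast agreement on 14.03.03.02: 14.02.03.01 not covered. → 32%.
Line C: grain → 14.02; dried → 14.02.03; for industrial use → 14.02.03.03. Scheduled 23%. No special measure applies. → 23%.
Sum: 12% + 32% + 23% = 67%.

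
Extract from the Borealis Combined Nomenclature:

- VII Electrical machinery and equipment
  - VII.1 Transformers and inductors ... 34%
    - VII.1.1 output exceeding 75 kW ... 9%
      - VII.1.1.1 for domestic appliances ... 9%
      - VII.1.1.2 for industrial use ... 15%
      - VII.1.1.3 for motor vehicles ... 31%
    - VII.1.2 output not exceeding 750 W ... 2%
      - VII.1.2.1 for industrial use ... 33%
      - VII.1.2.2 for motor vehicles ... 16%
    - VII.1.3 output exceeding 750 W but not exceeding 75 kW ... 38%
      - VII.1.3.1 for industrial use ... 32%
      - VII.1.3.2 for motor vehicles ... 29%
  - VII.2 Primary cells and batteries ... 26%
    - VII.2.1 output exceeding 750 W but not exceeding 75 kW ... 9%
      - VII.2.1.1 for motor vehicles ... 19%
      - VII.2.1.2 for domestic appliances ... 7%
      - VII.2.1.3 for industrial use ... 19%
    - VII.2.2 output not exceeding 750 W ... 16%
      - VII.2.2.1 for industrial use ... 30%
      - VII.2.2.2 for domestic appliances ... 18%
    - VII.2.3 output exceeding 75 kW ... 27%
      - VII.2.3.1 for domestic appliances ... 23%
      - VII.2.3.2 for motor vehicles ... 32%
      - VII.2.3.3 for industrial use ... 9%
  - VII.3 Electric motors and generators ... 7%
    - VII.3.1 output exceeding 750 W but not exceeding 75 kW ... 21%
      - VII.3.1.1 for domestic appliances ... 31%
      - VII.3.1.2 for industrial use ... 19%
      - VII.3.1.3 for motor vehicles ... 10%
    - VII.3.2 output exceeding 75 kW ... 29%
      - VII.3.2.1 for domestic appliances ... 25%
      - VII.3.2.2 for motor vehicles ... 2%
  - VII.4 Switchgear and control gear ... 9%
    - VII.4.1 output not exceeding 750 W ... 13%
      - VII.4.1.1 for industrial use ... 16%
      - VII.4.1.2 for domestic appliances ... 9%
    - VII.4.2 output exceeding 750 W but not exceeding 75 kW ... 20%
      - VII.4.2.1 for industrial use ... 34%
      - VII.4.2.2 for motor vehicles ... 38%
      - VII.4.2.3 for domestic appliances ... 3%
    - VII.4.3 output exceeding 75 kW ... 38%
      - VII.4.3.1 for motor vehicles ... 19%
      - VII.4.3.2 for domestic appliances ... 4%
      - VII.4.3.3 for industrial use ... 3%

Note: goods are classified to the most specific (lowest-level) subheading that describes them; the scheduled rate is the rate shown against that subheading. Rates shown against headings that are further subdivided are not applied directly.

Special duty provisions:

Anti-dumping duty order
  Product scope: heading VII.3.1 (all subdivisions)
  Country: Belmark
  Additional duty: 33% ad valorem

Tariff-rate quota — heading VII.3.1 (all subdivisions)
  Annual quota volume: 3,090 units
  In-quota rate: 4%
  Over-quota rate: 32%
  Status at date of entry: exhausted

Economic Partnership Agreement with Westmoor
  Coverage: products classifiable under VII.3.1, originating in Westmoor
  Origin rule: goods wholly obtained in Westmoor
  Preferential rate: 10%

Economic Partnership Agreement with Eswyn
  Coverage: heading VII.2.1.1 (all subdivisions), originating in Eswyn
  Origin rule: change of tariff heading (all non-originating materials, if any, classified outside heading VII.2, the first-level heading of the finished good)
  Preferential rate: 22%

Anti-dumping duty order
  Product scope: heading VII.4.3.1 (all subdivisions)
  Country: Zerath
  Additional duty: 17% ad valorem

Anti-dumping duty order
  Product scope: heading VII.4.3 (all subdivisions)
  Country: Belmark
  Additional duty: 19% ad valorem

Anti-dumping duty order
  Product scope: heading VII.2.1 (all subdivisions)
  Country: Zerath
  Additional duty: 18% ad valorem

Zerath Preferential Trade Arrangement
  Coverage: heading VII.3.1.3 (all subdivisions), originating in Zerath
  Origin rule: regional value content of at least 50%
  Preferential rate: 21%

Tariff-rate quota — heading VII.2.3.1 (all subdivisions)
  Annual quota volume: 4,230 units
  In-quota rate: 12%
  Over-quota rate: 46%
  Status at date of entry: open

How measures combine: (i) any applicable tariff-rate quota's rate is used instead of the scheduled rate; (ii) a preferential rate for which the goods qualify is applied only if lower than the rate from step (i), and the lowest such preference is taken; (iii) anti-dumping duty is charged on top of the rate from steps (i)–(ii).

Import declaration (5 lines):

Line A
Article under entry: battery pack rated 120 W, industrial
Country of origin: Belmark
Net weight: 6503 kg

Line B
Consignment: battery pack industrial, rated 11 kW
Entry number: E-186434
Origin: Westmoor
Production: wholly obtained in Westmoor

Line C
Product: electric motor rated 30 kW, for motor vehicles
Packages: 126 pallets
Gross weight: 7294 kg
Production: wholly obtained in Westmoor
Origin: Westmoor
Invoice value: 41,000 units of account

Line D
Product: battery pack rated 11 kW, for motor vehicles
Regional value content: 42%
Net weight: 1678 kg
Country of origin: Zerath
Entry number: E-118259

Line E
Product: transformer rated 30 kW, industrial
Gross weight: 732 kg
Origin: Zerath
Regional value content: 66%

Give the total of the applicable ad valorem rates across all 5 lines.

128%

Line A: battery pack → VII.2; rated 120 W → VII.2.2; industrial → VII.2.2.1. Scheduled 30%. No special measure applies. → 30%.
Line B: battery pack → VII.2; rated 11 kW → VII.2.1; industrial → VII.2.1.3. Scheduled 19%. Westmoor agreement on VII.3.1: VII.2.1.3 not covered. → 19%.
Line C: electric motor → VII.3; rated 30 kW → VII.3.1; for motor vehicles → VII.3.1.3. Scheduled 10%. quota on VII.3.1 exhausted → over-quota 32%; Westmoor agreement on VII.3.1: wholly obtained → 10% available; preferential 10%. → 10%.
Line D: battery pack → VII.2; rated 11 kW → VII.2.1; for motor vehicles → VII.2.1.1. Scheduled 19%. Zerath agreement on VII.3.1.3: VII.2.1.1 not covered; anti-dumping (Zerath, VII.2.1): +18%; total 19% + 18% = 37%. → 37%.
Line E: transformer → VII.1; rated 30 kW → VII.1.3; industrial → VII.1.3.1. Scheduled 32%. Zerath agreement on VII.3.1.3: VII.1.3.1 not covered. → 32%.
Sum: 30% + 19% + 10% + 37% + 32% = 128%.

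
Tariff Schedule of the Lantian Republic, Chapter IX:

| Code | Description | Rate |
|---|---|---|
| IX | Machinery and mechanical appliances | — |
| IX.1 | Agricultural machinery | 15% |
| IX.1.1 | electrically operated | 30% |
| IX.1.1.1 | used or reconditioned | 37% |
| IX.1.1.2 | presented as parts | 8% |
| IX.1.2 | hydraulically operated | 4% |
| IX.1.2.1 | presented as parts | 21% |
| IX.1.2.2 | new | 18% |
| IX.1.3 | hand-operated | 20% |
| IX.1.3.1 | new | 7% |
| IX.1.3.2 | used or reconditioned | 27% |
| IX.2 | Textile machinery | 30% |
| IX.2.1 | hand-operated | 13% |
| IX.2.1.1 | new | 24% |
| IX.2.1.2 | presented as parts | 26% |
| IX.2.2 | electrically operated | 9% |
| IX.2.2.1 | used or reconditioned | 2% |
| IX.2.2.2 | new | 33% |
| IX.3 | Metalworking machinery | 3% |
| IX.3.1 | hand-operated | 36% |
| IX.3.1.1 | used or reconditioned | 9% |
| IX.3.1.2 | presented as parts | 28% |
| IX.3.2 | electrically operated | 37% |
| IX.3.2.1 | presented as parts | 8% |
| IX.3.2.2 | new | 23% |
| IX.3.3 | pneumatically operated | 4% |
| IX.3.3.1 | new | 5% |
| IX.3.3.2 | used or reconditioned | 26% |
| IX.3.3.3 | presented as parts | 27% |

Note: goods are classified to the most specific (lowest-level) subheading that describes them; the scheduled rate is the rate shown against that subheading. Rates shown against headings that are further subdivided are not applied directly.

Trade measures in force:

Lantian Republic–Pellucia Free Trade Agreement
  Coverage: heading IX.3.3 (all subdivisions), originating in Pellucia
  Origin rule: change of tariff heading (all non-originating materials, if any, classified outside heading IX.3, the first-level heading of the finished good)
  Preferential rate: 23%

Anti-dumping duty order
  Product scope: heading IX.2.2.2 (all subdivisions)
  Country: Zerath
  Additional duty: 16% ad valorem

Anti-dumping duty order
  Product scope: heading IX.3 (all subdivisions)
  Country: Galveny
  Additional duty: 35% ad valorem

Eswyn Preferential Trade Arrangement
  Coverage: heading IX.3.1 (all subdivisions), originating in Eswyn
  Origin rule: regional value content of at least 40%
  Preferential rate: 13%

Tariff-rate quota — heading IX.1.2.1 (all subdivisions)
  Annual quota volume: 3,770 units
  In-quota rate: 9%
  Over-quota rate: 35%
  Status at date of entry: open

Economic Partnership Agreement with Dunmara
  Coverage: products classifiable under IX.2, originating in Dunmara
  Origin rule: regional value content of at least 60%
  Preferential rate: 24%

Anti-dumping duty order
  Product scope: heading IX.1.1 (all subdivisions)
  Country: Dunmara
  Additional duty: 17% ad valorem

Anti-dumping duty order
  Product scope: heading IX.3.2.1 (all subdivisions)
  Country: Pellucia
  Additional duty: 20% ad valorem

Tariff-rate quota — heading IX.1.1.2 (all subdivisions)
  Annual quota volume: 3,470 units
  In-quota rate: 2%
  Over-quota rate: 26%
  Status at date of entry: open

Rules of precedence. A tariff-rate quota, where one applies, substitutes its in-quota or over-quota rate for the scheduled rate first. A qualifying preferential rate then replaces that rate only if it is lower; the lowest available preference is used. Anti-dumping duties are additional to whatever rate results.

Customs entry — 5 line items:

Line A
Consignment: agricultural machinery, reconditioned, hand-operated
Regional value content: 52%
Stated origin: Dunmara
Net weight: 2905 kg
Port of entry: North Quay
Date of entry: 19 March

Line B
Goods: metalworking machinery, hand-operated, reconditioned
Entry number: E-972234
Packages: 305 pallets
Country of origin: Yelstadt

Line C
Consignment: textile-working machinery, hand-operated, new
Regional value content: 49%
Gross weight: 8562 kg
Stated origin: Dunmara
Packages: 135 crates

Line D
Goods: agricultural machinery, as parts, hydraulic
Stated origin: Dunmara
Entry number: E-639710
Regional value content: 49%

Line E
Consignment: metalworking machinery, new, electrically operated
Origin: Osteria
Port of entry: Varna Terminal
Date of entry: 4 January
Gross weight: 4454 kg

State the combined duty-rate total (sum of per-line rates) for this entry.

92%

Line A: agricultural → IX.1; hand-operated → IX.1.3; reconditioned → IX.1.3.2. Scheduled 27%. Dunmara agreement on IX.2: IX.1.3.2 not covered. → 27%.
Line B: metalworking → IX.3; hand-operated → IX.3.1; reconditioned → IX.3.1.1. Scheduled 9%. No special measure applies. → 9%.
Line C: textile-working → IX.2; hand-operated → IX.2.1; new → IX.2.1.1. Scheduled 24%. Dunmara agreement on IX.2: RVC < 60%. → 24%.
Line D: agricultural → IX.1; hydraulic → IX.1.2; as parts → IX.1.2.1. Scheduled 21%. quota on IX.1.2.1 open → in-quota 9%; Dunmara agreement on IX.2: IX.1.2.1 not covered. → 9%.
Line E: metalworking → IX.3; electrically operated → IX.3.2; new → IX.3.2.2. Scheduled 23%. No special measure applies. → 23%.
Sum: 27% + 9% + 24% + 9% + 23% = 92%.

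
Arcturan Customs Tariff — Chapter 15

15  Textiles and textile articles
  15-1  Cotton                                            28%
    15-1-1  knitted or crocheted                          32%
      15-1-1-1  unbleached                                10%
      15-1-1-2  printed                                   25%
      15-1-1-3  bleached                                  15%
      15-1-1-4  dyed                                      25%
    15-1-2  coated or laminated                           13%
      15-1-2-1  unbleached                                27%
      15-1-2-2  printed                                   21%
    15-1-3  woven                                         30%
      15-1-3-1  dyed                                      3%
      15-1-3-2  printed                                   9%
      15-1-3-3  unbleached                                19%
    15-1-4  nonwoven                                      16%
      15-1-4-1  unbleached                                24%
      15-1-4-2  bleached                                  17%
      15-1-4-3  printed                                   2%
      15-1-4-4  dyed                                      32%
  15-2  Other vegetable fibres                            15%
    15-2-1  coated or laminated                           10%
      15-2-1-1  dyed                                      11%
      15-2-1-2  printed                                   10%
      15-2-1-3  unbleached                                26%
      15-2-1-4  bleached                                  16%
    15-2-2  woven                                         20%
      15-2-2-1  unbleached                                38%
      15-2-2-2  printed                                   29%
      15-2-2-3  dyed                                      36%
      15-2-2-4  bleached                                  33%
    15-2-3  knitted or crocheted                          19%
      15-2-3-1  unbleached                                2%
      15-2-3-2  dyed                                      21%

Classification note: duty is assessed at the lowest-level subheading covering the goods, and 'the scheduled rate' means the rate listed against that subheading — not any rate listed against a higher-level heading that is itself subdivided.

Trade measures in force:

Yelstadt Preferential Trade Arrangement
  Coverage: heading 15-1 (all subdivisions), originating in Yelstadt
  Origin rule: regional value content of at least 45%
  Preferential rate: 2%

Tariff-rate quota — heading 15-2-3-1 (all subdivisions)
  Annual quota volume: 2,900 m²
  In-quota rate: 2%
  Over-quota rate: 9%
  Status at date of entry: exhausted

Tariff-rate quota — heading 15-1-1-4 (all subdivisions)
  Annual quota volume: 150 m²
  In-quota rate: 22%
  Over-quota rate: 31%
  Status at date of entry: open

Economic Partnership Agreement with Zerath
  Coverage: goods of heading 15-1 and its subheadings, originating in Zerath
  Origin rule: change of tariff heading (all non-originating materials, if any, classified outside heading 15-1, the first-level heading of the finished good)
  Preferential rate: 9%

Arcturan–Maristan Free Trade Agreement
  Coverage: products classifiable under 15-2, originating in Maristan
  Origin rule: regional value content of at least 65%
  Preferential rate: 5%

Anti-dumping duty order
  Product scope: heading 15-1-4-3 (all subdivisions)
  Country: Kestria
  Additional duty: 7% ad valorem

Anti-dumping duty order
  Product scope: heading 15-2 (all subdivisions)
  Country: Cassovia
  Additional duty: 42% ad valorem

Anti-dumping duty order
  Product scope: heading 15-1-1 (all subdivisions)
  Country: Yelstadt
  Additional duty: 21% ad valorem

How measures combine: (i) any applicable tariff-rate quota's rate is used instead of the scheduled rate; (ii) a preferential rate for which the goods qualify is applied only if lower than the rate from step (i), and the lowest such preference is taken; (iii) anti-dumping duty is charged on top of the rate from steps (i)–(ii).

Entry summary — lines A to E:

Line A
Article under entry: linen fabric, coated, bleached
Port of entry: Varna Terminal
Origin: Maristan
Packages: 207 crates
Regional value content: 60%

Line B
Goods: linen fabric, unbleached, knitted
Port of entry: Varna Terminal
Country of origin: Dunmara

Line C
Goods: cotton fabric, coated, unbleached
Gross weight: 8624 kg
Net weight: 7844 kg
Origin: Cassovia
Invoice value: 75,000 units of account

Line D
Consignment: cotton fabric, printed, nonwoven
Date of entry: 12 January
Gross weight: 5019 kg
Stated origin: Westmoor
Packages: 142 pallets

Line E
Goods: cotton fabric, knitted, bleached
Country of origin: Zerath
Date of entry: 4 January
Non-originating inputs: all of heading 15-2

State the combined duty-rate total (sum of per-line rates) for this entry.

Line A: linen → 15-2; coated → 15-2-1; bleached → 15-2-1-4. Scheduled 16%. Maristan agreement on 15-2: RVC < 65%. → 16%.
Line B: linen → 15-2; knitted → 15-2-3; unbleached → 15-2-3-1. Scheduled 2%. quota on 15-2-3-1 exhausted → over-quota 9%. → 9%.
Line C: cotton → 15-1; coated → 15-1-2; unbleached → 15-1-2-1. Scheduled 27%. No special measure applies. → 27%.
Line D: cotton → 15-1; nonwoven → 15-1-4; printed → 15-1-4-3. Scheduled 2%. No special measure applies. → 2%.
Line E: cotton → 15-1; knitted → 15-1-1; bleached → 15-1-1-3. Scheduled 15%. Zerath agreement on 15-1: CTH met → 9% available; preferential 9%. → 9%.
Sum: 16% + 9% + 27% + 2% + 9% = 63%.

63%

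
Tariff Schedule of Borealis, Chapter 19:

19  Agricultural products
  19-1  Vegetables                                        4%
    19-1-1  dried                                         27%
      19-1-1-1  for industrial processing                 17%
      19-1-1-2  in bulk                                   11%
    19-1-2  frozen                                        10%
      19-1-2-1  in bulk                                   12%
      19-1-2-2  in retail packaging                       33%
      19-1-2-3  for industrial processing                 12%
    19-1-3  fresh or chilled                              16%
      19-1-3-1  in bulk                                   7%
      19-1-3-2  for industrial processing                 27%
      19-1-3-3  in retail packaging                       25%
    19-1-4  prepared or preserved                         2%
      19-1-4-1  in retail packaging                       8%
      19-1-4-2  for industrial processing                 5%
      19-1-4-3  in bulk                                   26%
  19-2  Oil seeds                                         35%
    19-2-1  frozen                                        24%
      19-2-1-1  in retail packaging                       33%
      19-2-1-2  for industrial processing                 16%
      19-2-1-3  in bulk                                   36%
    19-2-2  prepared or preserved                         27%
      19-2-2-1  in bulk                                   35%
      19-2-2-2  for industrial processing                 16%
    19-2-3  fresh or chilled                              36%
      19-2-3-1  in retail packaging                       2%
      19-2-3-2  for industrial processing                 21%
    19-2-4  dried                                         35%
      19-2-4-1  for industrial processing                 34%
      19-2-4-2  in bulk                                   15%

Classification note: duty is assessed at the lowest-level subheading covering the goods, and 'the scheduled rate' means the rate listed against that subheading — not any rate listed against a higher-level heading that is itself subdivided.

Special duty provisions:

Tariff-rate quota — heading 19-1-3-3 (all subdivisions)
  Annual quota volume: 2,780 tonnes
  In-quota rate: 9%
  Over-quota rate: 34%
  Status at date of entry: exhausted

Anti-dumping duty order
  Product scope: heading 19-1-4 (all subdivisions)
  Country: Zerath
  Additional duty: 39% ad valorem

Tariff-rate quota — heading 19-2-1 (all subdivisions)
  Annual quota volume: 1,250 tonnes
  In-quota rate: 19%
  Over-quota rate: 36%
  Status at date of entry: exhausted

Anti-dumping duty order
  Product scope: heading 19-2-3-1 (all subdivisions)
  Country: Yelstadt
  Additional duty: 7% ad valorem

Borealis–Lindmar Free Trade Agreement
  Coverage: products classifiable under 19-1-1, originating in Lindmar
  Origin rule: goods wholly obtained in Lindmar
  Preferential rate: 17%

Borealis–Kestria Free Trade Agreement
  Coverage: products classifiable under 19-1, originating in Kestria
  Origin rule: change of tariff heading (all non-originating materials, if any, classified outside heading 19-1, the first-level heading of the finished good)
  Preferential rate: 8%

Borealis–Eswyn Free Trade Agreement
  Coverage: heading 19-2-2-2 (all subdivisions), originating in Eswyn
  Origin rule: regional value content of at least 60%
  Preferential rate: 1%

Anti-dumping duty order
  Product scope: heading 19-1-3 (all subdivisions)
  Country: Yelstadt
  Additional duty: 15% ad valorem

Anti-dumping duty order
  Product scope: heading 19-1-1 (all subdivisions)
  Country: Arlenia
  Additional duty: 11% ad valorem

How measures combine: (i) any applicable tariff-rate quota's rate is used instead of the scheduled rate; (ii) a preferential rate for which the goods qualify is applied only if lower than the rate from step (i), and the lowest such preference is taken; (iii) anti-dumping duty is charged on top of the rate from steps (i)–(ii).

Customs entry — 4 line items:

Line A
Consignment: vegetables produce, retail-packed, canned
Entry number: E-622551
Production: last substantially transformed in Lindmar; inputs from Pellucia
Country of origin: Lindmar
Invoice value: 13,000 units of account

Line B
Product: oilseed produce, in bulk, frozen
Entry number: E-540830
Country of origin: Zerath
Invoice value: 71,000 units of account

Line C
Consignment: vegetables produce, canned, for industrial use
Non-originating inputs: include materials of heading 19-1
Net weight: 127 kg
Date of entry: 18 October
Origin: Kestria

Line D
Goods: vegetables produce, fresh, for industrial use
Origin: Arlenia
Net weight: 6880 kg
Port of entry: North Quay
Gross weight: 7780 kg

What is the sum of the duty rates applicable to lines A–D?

Line A: vegetables → 19-1; canned → 19-1-4; retail-packed → 19-1-4-1. Scheduled 8%. Lindmar agreement on 19-1-1: 19-1-4-1 not covered. → 8%.
Line B: oilseed → 19-2; frozen → 19-2-1; in bulk → 19-2-1-3. Scheduled 36%. quota on 19-2-1 exhausted → over-quota 36%. → 36%.
Line C: vegetables → 19-1; canned → 19-1-4; for industrial use → 19-1-4-2. Scheduled 5%. Kestria agreement on 19-1: CTH not met. → 5%.
Line D: vegetables → 19-1; fresh → 19-1-3; for industrial use → 19-1-3-2. Scheduled 27%. No special measure applies. → 27%.
Sum: 8% + 36% + 5% + 27% = 76%.

76%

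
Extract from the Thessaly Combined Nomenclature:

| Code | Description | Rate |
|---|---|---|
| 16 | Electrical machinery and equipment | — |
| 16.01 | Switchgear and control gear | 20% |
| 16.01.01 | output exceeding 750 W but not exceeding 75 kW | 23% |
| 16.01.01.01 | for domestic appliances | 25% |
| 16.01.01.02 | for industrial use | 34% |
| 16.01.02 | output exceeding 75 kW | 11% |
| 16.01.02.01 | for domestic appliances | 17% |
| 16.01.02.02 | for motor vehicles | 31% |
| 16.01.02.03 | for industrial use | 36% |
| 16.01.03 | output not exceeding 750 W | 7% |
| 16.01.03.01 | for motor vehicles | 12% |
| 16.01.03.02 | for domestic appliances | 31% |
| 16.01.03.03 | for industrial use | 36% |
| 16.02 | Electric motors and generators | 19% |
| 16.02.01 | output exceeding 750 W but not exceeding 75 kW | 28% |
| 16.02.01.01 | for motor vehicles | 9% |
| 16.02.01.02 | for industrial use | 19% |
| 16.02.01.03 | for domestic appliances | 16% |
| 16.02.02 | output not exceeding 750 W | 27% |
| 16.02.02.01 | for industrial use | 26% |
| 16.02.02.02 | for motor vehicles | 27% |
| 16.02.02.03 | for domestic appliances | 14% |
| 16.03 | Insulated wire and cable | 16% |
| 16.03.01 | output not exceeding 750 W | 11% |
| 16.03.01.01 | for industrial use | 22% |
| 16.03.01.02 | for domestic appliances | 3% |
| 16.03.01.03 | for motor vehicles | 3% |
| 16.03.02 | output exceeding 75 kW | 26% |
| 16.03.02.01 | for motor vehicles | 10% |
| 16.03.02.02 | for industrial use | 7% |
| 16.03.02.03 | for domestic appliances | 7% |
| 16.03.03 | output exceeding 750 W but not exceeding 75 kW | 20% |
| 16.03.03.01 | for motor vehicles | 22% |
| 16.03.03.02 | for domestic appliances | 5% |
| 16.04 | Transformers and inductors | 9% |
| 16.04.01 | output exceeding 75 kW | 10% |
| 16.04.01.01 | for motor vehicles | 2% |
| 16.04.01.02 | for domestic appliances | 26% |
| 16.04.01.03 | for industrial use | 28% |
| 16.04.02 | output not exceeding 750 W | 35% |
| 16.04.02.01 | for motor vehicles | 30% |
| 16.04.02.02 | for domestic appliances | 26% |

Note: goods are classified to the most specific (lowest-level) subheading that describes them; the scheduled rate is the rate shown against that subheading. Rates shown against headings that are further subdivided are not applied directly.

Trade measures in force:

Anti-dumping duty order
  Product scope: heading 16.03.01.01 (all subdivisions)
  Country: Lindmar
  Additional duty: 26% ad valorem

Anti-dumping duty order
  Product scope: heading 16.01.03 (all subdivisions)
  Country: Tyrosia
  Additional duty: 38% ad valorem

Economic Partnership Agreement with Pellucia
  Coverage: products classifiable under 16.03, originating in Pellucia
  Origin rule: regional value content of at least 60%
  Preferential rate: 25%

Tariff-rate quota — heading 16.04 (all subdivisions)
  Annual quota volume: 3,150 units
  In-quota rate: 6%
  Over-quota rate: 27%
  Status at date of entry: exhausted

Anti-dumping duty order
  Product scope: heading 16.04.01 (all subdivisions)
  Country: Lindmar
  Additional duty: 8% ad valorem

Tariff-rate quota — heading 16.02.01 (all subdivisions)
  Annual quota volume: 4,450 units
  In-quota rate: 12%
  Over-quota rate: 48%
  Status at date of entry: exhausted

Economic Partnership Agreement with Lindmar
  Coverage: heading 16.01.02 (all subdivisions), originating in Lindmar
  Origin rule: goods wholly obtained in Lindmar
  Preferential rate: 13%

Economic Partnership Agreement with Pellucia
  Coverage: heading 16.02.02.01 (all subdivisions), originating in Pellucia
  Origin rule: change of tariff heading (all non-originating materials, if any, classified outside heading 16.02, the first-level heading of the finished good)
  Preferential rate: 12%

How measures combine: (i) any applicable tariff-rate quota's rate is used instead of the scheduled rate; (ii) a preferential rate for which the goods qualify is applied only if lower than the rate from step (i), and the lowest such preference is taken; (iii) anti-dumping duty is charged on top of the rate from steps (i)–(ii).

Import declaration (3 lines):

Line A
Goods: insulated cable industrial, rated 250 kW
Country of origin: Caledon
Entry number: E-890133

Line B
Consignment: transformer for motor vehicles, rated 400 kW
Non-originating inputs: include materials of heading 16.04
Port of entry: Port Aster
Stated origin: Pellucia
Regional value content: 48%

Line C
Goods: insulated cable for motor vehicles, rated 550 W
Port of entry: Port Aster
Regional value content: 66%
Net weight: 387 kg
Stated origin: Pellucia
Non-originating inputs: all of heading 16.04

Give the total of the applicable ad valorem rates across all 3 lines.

37%

Line A: insulated cable → 16.03; rated 250 kW → 16.03.02; industrial → 16.03.02.02. Scheduled 7%. No special measure applies. → 7%.
Line B: transformer → 16.04; rated 400 kW → 16.04.01; for motor vehicles → 16.04.01.01. Scheduled 2%. quota on 16.04 exhausted → over-quota 27%; Pellucia agreement on 16.03: 16.04.01.01 not covered; Pellucia agreement on 16.02.02.01: 16.04.01.01 not covered. → 27%.
Line C: insulated cable → 16.03; rated 550 W → 16.03.01; for motor vehicles → 16.03.01.03. Scheduled 3%. Pellucia agreement on 16.03: RVC ≥ 60% → 25% available; Pellucia agreement on 16.02.02.01: 16.03.01.03 not covered; preference 25% not lower than 3% → no reduction. → 3%.
Sum: 7% + 27% + 3% = 37%.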